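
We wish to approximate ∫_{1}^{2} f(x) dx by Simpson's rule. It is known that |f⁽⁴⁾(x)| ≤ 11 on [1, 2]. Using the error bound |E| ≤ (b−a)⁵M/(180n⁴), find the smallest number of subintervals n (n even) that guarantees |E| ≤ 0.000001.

Need 11/(180n⁴) ≤ 0.000001.
n⁴ ≥ 11/(180·0.000001) = 61111.1 ⇒ n ≥ 15.7228, so the smallest even n is 16. (n must be even for Simpson's rule.)

16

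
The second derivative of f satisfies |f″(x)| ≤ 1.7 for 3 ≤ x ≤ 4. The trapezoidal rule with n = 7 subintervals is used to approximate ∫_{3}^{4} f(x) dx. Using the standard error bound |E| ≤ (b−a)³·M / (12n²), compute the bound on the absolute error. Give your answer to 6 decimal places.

0.002891

|E| ≤ (1)³·1.7 / (12·7²) = 1.7/588 = 0.002891.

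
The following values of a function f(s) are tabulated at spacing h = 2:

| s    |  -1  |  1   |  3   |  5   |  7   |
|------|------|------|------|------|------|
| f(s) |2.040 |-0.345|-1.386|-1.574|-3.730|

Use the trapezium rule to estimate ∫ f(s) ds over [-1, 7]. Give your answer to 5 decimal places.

-8.30000

h = 2, n = 4.
(h/2)·[y₀ + 2y₁ + 2y₂ + 2y₃ + y₄] = 1·(-8.300) = -8.30000.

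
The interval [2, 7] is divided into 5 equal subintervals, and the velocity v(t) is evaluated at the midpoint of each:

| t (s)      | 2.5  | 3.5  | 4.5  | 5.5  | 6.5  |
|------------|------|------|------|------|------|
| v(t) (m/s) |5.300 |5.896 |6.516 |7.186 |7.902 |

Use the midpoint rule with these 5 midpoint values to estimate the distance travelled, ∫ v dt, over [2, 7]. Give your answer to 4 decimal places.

h = 1, n = 5.
h·[y(m₁) + y(m₂) + y(m₃) + y(m₄) + y(m₅)] = 1·(32.800) = 32.8000.

32.8000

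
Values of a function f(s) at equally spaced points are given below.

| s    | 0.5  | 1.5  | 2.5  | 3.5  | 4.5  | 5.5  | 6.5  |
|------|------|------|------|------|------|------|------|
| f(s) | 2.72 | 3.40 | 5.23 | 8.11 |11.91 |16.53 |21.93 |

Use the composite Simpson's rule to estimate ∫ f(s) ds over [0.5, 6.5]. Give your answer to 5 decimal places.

h = 1, n = 6.
(h/3)·[y₀ + 4y₁ + 2y₂ + 4y₃ + 2y₄ + 4y₅ + y₆] = 0.333333·(171.09) = 57.03000.

57.03000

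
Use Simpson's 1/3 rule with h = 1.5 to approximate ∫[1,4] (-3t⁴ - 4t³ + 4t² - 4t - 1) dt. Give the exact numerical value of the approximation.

-823.875

h = (4 − 1)/2 = 1.5.
Nodes t₀,…,t₂ = 1, 2.5, 4.
f(t) = -3t⁴ - 4t³ + 4t² - 4t - 1: f₀=-8, f₁=-165.6875, f₂=-977.
(h/3)·[f₀ + 4f₁ + f₂] = 0.5·(-1647.75) = -823.875.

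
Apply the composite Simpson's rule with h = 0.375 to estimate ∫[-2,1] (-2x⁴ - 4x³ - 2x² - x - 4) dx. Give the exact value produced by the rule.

h = (1 − (-2))/8 = 0.375.
Nodes x₀,…,x₈ = -2, -1.625, -1.25, -0.875, -0.5, -0.125, 0.25, 0.625, 1.
f(x) = -2x⁴ - 4x³ - 2x² - x - 4: f₀=-10, f₁=-4.43798828125, f₂=-2.9453125, f₃=-3.14892578125, f₄=-3.625, f₅=-3.89892578125, f₆=-4.4453125, f₇=-6.68798828125, f₈=-13.
(h/3)·[f₀ + 4f₁ + 2f₂ + 4f₃ + 2f₄ + 4f₅ + 2f₆ + 4f₇ + f₈] = 0.125·(-117.7265625) = -14.7158203125.

-14.7158203125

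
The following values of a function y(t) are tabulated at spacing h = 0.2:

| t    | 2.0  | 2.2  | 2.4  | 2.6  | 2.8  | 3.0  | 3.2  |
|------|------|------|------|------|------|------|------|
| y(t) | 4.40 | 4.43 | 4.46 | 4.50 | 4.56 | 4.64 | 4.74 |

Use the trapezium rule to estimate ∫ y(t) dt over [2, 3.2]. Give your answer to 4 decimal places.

5.4320

h = 0.2, n = 6.
(h/2)·[y₀ + 2y₁ + 2y₂ + 2y₃ + 2y₄ + 2y₅ + y₆] = 0.1·(54.32) = 5.4320.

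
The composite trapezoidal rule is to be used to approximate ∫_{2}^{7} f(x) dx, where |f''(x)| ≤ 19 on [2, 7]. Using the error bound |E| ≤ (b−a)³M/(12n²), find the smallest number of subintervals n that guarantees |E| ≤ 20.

4

Need 2375/(12n²) ≤ 20.
n² ≥ 2375/(12·20) = 9.89583 ⇒ n ≥ 3.1458, so the smallest n is 4.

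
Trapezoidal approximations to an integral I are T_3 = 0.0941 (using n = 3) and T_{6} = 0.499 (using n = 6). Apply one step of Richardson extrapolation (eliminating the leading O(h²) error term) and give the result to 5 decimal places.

0.63397

R = (4·T_{6} − T_3) / 3 = (4·0.499 − 0.0941)/3 = (1.9019)/3 = 0.63397.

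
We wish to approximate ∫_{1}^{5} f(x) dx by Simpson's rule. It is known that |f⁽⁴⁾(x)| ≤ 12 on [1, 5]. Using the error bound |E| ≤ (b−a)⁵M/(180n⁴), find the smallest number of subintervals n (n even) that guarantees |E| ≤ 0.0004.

22

Need 12288/(180n⁴) ≤ 0.0004.
n⁴ ≥ 12288/(180·0.0004) = 170667 ⇒ n ≥ 20.3253, so the smallest even n is 22. (n must be even for Simpson's rule.)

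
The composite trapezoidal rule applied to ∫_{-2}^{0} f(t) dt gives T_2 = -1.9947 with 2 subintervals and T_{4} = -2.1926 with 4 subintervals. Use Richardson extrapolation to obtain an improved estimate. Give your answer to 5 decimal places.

-2.25857

R = (4·T_{4} − T_2) / 3 = (4·(-2.1926) − (-1.9947))/3 = (-6.7757)/3 = -2.25857.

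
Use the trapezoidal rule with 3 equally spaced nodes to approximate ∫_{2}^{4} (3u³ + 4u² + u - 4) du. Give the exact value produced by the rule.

h = (4 − 2)/2 = 1.
Nodes u₀,…,u₂ = 2, 3, 4.
f(u) = 3u³ + 4u² + u - 4: f₀=38, f₁=116, f₂=256.
(h/2)·[f₀ + 2f₁ + f₂] = 0.5·(526) = 263.

263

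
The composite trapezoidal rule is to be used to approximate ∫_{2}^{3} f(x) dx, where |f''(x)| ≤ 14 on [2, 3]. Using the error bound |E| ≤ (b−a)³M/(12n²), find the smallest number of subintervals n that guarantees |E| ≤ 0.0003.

63

Need 14/(12n²) ≤ 0.0003.
n² ≥ 14/(12·0.0003) = 3888.89 ⇒ n ≥ 62.3610, so the smallest n is 63.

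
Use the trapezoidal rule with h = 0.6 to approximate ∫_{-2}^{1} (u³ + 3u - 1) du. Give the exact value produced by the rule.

-11.52

h = (1 − (-2))/5 = 0.6.
Nodes u₀,…,u₅ = -2, -1.4, -0.8, -0.2, 0.4, 1.
f(u) = u³ + 3u - 1: f₀=-15, f₁=-7.944, f₂=-3.912, f₃=-1.608, f₄=0.264, f₅=3.
(h/2)·[f₀ + 2f₁ + 2f₂ + 2f₃ + 2f₄ + f₅] = 0.3·(-38.4) = -11.52.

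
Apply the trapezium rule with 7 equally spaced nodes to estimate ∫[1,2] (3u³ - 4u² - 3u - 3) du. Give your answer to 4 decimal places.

-5.5394

h = (2 − 1)/6 = 0.166667.
Nodes u₀,…,u₆ = 1, 1.166667, 1.333333, 1.5, 1.666667, 1.833333, 2.
f(u) = 3u³ - 4u² - 3u - 3: f₀=-7, f₁=-7.180556, f₂=-7, f₃=-6.375, f₄=-5.222222, f₅=-3.458333, f₆=-1.
(h/2)·[f₀ + 2f₁ + 2f₂ + 2f₃ + 2f₄ + 2f₅ + f₆] = 0.083333·(-66.472222) = -5.5394.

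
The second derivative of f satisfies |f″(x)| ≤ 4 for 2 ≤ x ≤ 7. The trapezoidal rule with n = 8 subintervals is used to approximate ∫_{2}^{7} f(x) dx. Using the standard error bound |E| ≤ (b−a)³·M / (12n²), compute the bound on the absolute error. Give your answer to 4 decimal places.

|E| ≤ (5)³·4 / (12·8²) = 500/768 = 0.6510.

0.6510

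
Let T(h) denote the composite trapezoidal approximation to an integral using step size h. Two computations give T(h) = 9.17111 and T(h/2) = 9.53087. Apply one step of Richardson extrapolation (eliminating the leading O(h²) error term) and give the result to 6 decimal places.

R = (4·T(h/2) − T(h)) / 3 = (4·9.53087 − 9.17111)/3 = (28.95237)/3 = 9.650790.

9.650790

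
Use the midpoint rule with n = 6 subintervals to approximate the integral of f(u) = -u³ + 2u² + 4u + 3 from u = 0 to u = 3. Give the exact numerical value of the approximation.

24.90625

h = (3 − 0)/6 = 0.5.
Midpoints m₁,…,m₆ = 0.25, 0.75, 1.25, 1.75, 2.25, 2.75.
f(m₁)=4.109375, f(m₂)=6.703125, f(m₃)=9.171875, f(m₄)=10.765625, f(m₅)=10.734375, f(m₆)=8.328125.
h·[f(m₁) + f(m₂) + f(m₃) + f(m₄) + f(m₅) + f(m₆)] = 0.5·(49.8125) = 24.90625.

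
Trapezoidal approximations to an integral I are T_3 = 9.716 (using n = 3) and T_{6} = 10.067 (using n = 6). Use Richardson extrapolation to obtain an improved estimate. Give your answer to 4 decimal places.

R = (4·T_{6} − T_3) / 3 = (4·10.067 − 9.716)/3 = (30.552)/3 = 10.1840.

10.1840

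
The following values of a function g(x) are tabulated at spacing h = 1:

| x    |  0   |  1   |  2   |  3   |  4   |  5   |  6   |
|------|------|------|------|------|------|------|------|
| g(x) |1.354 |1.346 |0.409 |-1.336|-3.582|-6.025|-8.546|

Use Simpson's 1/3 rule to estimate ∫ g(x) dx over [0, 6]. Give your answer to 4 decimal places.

h = 1, n = 6.
(h/3)·[y₀ + 4y₁ + 2y₂ + 4y₃ + 2y₄ + 4y₅ + y₆] = 0.333333·(-37.598) = -12.5327.

-12.5327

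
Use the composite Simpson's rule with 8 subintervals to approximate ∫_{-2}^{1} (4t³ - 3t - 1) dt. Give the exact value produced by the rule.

h = (1 − (-2))/8 = 0.375.
Nodes t₀,…,t₈ = -2, -1.625, -1.25, -0.875, -0.5, -0.125, 0.25, 0.625, 1.
f(t) = 4t³ - 3t - 1: f₀=-27, f₁=-13.2890625, f₂=-5.0625, f₃=-1.0546875, f₄=0, f₅=-0.6328125, f₆=-1.6875, f₇=-1.8984375, f₈=0.
(h/3)·[f₀ + 4f₁ + 2f₂ + 4f₃ + 2f₄ + 4f₅ + 2f₆ + 4f₇ + f₈] = 0.125·(-108) = -13.5.

-13.5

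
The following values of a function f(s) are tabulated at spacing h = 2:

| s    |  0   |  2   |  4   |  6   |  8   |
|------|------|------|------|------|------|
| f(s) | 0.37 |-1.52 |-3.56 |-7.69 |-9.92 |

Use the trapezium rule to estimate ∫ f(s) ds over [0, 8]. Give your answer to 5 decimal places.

-35.09000

h = 2, n = 4.
(h/2)·[y₀ + 2y₁ + 2y₂ + 2y₃ + y₄] = 1·(-35.09) = -35.09000.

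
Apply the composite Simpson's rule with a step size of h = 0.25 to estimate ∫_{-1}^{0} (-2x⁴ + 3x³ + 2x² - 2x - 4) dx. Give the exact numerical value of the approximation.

-3.484375

h = (0 − (-1))/4 = 0.25.
Nodes x₀,…,x₄ = -1, -0.75, -0.5, -0.25, 0.
f(x) = -2x⁴ + 3x³ + 2x² - 2x - 4: f₀=-5, f₁=-3.2734375, f₂=-3, f₃=-3.4296875, f₄=-4.
(h/3)·[f₀ + 4f₁ + 2f₂ + 4f₃ + f₄] = 0.083333·(-41.8125) = -3.484375.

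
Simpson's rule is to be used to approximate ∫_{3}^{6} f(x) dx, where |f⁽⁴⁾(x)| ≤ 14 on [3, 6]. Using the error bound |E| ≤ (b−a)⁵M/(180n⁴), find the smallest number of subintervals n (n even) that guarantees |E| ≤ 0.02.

Need 3402/(180n⁴) ≤ 0.02.
n⁴ ≥ 3402/(180·0.02) = 945 ⇒ n ≥ 5.5444, so the smallest even n is 6. (n must be even for Simpson's rule.)

6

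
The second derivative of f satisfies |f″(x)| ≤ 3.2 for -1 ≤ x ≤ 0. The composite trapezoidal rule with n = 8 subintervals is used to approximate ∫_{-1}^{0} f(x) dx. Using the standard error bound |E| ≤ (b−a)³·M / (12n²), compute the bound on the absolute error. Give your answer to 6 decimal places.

|E| ≤ (1)³·3.2 / (12·8²) = 3.2/768 = 0.004167.

0.004167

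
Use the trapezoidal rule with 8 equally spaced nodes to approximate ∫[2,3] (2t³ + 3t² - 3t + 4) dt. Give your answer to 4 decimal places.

h = (3 − 2)/7 = 0.142857.
Nodes t₀,…,t₇ = 2, 2.142857, 2.285714, 2.428571, 2.571429, 2.714286, 2.857143, 3.
f(t) = 2t³ + 3t² - 3t + 4: f₀=26, f₁=31.026239, f₂=36.699708, f₃=43.055394, f₄=50.128280, f₅=57.953353, f₆=66.565598, f₇=76.
(h/2)·[f₀ + 2f₁ + 2f₂ + 2f₃ + 2f₄ + 2f₅ + 2f₆ + f₇] = 0.071429·(672.857143) = 48.0612.

48.0612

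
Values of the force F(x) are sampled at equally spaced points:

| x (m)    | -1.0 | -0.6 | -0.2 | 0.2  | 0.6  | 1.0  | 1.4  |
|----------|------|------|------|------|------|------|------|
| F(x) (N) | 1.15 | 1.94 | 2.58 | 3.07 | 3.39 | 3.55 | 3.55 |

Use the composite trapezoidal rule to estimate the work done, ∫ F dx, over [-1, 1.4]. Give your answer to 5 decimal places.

h = 0.4, n = 6.
(h/2)·[y₀ + 2y₁ + 2y₂ + 2y₃ + 2y₄ + 2y₅ + y₆] = 0.2·(33.76) = 6.75200.

6.75200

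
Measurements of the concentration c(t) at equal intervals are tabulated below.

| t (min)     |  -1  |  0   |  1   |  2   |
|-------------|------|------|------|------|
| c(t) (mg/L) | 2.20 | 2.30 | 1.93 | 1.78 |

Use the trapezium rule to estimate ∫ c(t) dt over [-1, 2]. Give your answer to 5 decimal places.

6.22000

h = 1, n = 3.
(h/2)·[y₀ + 2y₁ + 2y₂ + y₃] = 0.5·(12.44) = 6.22000.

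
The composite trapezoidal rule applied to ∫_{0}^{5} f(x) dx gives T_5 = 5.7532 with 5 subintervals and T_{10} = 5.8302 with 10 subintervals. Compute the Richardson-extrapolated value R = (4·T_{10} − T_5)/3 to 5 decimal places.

R = (4·T_{10} − T_5) / 3 = (4·5.8302 − 5.7532)/3 = (17.5676)/3 = 5.85587.

5.85587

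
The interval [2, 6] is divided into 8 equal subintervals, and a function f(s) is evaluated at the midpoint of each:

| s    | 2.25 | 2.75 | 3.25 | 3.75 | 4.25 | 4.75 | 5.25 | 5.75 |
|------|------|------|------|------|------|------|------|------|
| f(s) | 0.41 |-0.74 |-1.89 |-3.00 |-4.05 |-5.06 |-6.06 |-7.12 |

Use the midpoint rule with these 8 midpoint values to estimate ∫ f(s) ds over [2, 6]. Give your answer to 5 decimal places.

h = 0.5, n = 8.
h·[y(m₁) + y(m₂) + y(m₃) + y(m₄) + y(m₅) + y(m₆) + y(m₇) + y(m₈)] = 0.5·(-27.51) = -13.75500.

-13.75500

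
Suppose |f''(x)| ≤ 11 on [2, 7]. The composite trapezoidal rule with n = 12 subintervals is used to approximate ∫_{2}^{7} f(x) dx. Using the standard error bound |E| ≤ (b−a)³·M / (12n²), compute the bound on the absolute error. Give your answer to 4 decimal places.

0.7957

|E| ≤ (5)³·11 / (12·12²) = 1375/1728 = 0.7957.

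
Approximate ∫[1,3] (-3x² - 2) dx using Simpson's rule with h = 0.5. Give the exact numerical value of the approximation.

-30

h = (3 − 1)/4 = 0.5.
Nodes x₀,…,x₄ = 1, 1.5, 2, 2.5, 3.
f(x) = -3x² - 2: f₀=-5, f₁=-8.75, f₂=-14, f₃=-20.75, f₄=-29.
(h/3)·[f₀ + 4f₁ + 2f₂ + 4f₃ + f₄] = 0.166667·(-180) = -30.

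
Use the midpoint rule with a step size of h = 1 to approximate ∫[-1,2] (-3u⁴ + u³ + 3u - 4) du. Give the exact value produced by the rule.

h = (2 − (-1))/3 = 1.
Midpoints m₁,…,m₃ = -0.5, 0.5, 1.5.
f(m₁)=-5.8125, f(m₂)=-2.5625, f(m₃)=-11.3125.
h·[f(m₁) + f(m₂) + f(m₃)] = 1·(-19.6875) = -19.6875.

-19.6875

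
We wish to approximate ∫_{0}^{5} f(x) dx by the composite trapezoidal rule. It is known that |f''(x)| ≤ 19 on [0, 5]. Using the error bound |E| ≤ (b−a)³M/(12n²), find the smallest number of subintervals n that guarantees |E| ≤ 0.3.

Need 2375/(12n²) ≤ 0.3.
n² ≥ 2375/(12·0.3) = 659.722 ⇒ n ≥ 25.6851, so the smallest n is 26.

26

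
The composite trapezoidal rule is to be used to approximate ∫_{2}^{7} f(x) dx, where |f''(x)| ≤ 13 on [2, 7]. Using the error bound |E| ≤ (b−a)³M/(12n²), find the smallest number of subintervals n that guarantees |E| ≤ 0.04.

59

Need 1625/(12n²) ≤ 0.04.
n² ≥ 1625/(12·0.04) = 3385.42 ⇒ n ≥ 58.1843, so the smallest n is 59.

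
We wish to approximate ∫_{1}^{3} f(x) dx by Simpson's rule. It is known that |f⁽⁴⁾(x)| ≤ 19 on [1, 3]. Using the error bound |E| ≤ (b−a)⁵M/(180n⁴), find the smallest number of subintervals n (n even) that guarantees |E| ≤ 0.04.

4

Need 608/(180n⁴) ≤ 0.04.
n⁴ ≥ 608/(180·0.04) = 84.4444 ⇒ n ≥ 3.0314, so the smallest even n is 4. (n must be even for Simpson's rule.)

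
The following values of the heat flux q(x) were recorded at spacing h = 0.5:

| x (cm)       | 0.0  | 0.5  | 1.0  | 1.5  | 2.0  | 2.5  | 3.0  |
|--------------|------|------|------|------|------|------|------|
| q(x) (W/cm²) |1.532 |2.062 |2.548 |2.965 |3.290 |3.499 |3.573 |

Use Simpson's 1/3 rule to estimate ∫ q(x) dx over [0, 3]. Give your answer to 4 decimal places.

h = 0.5, n = 6.
(h/3)·[y₀ + 4y₁ + 2y₂ + 4y₃ + 2y₄ + 4y₅ + y₆] = 0.166667·(50.885) = 8.4808.

8.4808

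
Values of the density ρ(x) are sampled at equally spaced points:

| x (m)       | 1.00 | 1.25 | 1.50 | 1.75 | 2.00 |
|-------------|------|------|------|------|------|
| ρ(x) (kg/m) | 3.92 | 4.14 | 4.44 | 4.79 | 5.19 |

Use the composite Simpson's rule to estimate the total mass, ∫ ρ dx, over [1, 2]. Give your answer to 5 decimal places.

4.47583

h = 0.25, n = 4.
(h/3)·[y₀ + 4y₁ + 2y₂ + 4y₃ + y₄] = 0.083333·(53.71) = 4.47583.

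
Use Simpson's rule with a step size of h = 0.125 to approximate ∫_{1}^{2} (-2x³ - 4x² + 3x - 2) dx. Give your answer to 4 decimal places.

h = (2 − 1)/8 = 0.125.
Nodes x₀,…,x₈ = 1, 1.125, 1.25, 1.375, 1.5, 1.625, 1.75, 1.875, 2.
f(x) = -2x³ - 4x² + 3x - 2: f₀=-5, f₁=-6.53515625, f₂=-8.40625, f₃=-10.63671875, f₄=-13.25, f₅=-16.26953125, f₆=-19.71875, f₇=-23.62109375, f₈=-28.
(h/3)·[f₀ + 4f₁ + 2f₂ + 4f₃ + 2f₄ + 4f₅ + 2f₆ + 4f₇ + f₈] = 0.041667·(-344) = -14.3333.

-14.3333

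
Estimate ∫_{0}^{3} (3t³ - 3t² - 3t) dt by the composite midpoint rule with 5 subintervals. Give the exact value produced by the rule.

19.305

h = (3 − 0)/5 = 0.6.
Midpoints m₁,…,m₅ = 0.3, 0.9, 1.5, 2.1, 2.7.
f(m₁)=-1.089, f(m₂)=-2.943, f(m₃)=-1.125, f(m₄)=8.253, f(m₅)=29.079.
h·[f(m₁) + f(m₂) + f(m₃) + f(m₄) + f(m₅)] = 0.6·(32.175) = 19.305.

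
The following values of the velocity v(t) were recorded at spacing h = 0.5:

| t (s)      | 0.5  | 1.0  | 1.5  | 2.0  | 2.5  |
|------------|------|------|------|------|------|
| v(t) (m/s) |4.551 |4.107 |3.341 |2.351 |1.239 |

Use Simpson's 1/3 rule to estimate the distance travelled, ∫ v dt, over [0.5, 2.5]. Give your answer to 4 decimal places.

6.3840

h = 0.5, n = 4.
(h/3)·[y₀ + 4y₁ + 2y₂ + 4y₃ + y₄] = 0.166667·(38.304) = 6.3840.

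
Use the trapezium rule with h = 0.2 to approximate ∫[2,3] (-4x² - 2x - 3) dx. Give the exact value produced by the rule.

h = (3 − 2)/5 = 0.2.
Nodes x₀,…,x₅ = 2, 2.2, 2.4, 2.6, 2.8, 3.
f(x) = -4x² - 2x - 3: f₀=-23, f₁=-26.76, f₂=-30.84, f₃=-35.24, f₄=-39.96, f₅=-45.
(h/2)·[f₀ + 2f₁ + 2f₂ + 2f₃ + 2f₄ + f₅] = 0.1·(-333.6) = -33.36.

-33.36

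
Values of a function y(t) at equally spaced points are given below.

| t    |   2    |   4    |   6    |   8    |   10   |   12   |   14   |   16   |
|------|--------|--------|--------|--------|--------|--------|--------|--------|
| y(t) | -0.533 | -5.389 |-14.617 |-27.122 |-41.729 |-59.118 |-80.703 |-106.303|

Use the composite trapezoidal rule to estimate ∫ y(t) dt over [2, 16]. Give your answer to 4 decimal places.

h = 2, n = 7.
(h/2)·[y₀ + 2y₁ + 2y₂ + 2y₃ + 2y₄ + 2y₅ + 2y₆ + y₇] = 1·(-564.192) = -564.1920.

-564.1920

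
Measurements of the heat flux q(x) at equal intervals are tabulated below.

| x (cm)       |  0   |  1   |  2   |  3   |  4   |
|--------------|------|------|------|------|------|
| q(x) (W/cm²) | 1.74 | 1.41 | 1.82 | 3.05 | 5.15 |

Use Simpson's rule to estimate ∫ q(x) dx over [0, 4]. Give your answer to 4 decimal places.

h = 1, n = 4.
(h/3)·[y₀ + 4y₁ + 2y₂ + 4y₃ + y₄] = 0.333333·(28.37) = 9.4567.

9.4567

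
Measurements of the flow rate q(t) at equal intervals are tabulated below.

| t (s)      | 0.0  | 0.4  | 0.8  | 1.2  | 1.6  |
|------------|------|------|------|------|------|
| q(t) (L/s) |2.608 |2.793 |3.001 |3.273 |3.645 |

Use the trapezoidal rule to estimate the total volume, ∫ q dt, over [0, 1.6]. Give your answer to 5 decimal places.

4.87740

h = 0.4, n = 4.
(h/2)·[y₀ + 2y₁ + 2y₂ + 2y₃ + y₄] = 0.2·(24.387) = 4.87740.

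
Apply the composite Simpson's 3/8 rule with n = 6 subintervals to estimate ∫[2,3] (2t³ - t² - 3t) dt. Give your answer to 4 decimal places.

18.6667

h = (3 − 2)/6 = 0.166667.
Nodes t₀,…,t₆ = 2, 2.166667, 2.333333, 2.5, 2.666667, 2.833333, 3.
f(t) = 2t³ - t² - 3t: f₀=6, f₁=9.148148, f₂=12.962963, f₃=17.5, f₄=22.814815, f₅=28.962963, f₆=36.
(3h/8)·[f₀ + 3f₁ + 3f₂ + 2f₃ + 3f₄ + 3f₅ + f₆] = 0.0625·(298.666667) = 18.6667.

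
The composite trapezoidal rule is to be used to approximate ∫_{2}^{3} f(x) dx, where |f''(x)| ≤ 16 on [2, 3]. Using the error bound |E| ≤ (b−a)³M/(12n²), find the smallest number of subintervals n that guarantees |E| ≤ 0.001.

Need 16/(12n²) ≤ 0.001.
n² ≥ 16/(12·0.001) = 1333.33 ⇒ n ≥ 36.5148, so the smallest n is 37.

37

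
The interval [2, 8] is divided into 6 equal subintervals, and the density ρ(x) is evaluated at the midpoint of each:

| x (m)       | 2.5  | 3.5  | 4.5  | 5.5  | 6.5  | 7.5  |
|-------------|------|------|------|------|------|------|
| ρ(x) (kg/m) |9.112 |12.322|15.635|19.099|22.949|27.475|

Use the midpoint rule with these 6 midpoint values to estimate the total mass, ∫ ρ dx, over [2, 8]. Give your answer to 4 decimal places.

106.5920

h = 1, n = 6.
h·[y(m₁) + y(m₂) + y(m₃) + y(m₄) + y(m₅) + y(m₆)] = 1·(106.592) = 106.5920.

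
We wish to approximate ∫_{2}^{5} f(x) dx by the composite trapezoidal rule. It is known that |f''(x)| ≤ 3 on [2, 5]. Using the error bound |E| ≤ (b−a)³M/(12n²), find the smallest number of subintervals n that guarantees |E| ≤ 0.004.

Need 81/(12n²) ≤ 0.004.
n² ≥ 81/(12·0.004) = 1687.5 ⇒ n ≥ 41.0792, so the smallest n is 42.

42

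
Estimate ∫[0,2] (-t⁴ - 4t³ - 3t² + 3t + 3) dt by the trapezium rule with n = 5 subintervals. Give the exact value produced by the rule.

-19.62496

h = (2 − 0)/5 = 0.4.
Nodes t₀,…,t₅ = 0, 0.4, 0.8, 1.2, 1.6, 2.
f(t) = -t⁴ - 4t³ - 3t² + 3t + 3: f₀=3, f₁=3.4384, f₂=1.0224, f₃=-6.7056, f₄=-22.8176, f₅=-51.
(h/2)·[f₀ + 2f₁ + 2f₂ + 2f₃ + 2f₄ + f₅] = 0.2·(-98.1248) = -19.62496.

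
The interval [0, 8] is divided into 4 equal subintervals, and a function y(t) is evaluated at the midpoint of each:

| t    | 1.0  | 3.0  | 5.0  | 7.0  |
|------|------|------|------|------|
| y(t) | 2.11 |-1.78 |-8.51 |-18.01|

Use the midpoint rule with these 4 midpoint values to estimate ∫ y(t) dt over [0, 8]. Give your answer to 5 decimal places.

h = 2, n = 4.
h·[y(m₁) + y(m₂) + y(m₃) + y(m₄)] = 2·(-26.19) = -52.38000.

-52.38000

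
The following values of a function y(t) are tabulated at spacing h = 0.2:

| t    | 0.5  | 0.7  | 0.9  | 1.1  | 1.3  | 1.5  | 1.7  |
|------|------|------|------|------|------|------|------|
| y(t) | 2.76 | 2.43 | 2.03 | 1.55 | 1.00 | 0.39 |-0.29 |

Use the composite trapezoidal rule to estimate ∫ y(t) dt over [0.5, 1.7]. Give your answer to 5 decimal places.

h = 0.2, n = 6.
(h/2)·[y₀ + 2y₁ + 2y₂ + 2y₃ + 2y₄ + 2y₅ + y₆] = 0.1·(17.27) = 1.72700.

1.72700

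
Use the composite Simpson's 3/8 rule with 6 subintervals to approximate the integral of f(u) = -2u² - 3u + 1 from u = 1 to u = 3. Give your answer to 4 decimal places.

h = (3 − 1)/6 = 0.333333.
Nodes u₀,…,u₆ = 1, 1.333333, 1.666667, 2, 2.333333, 2.666667, 3.
f(u) = -2u² - 3u + 1: f₀=-4, f₁=-6.555556, f₂=-9.555556, f₃=-13, f₄=-16.888889, f₅=-21.222222, f₆=-26.
(3h/8)·[f₀ + 3f₁ + 3f₂ + 2f₃ + 3f₄ + 3f₅ + f₆] = 0.125·(-218.666667) = -27.3333.

-27.3333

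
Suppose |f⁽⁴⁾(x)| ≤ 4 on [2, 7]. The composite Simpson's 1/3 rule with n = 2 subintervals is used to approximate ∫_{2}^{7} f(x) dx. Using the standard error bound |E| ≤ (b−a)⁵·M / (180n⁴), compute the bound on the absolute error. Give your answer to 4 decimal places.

|E| ≤ (5)⁵·4 / (180·2⁴) = 12500/2880 = 4.3403.

4.3403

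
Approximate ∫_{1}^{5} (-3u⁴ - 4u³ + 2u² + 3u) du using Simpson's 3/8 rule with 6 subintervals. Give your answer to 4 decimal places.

-2380.4444

h = (5 − 1)/6 = 0.666667.
Nodes u₀,…,u₆ = 1, 1.666667, 2.333333, 3, 3.666667, 4.333333, 5.
f(u) = -3u⁴ - 4u³ + 2u² + 3u: f₀=-2, f₁=-31.111111, f₂=-121.851852, f₃=-324, f₄=-701.555556, f₅=-1332.740741, f₆=-2310.
(3h/8)·[f₀ + 3f₁ + 3f₂ + 2f₃ + 3f₄ + 3f₅ + f₆] = 0.25·(-9521.777778) = -2380.4444.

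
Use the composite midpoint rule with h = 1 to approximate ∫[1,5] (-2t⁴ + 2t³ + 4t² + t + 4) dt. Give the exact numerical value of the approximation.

h = (5 − 1)/4 = 1.
Midpoints m₁,…,m₄ = 1.5, 2.5, 3.5, 4.5.
f(m₁)=11.125, f(m₂)=-15.375, f(m₃)=-157.875, f(m₄)=-548.375.
h·[f(m₁) + f(m₂) + f(m₃) + f(m₄)] = 1·(-710.5) = -710.5.

-710.5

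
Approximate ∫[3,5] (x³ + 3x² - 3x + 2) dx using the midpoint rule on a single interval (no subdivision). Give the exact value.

204

M = (b−a)·f(4) = 2·(102) = 204.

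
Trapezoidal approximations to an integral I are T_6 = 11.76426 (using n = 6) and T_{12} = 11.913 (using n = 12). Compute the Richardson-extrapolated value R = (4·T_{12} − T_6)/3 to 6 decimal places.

R = (4·T_{12} − T_6) / 3 = (4·11.913 − 11.76426)/3 = (35.88774)/3 = 11.962580.

11.962580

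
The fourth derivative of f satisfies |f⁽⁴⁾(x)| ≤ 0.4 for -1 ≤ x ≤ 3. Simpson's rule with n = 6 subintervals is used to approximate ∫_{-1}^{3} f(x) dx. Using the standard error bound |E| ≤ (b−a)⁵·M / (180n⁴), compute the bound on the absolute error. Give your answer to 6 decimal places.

|E| ≤ (4)⁵·0.4 / (180·6⁴) = 409.6/233280 = 0.001756.

0.001756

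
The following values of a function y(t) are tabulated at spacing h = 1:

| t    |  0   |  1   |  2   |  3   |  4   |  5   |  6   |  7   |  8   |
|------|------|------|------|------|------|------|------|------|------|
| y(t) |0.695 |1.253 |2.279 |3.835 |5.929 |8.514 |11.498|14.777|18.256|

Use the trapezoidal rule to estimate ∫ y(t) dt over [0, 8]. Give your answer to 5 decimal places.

57.56050

h = 1, n = 8.
(h/2)·[y₀ + 2y₁ + 2y₂ + 2y₃ + 2y₄ + 2y₅ + 2y₆ + 2y₇ + y₈] = 0.5·(115.121) = 57.56050.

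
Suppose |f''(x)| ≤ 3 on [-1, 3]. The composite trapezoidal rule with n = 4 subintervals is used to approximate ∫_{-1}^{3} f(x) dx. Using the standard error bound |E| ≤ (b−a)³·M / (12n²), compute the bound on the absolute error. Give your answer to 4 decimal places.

|E| ≤ (4)³·3 / (12·4²) = 192/192 = 1.0000.

1.0000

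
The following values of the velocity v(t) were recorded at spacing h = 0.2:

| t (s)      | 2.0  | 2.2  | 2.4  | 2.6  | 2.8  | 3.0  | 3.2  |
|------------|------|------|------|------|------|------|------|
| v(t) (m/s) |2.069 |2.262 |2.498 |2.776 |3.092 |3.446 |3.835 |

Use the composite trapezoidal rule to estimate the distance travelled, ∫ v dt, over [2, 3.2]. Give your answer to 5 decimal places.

h = 0.2, n = 6.
(h/2)·[y₀ + 2y₁ + 2y₂ + 2y₃ + 2y₄ + 2y₅ + y₆] = 0.1·(34.052) = 3.40520.

3.40520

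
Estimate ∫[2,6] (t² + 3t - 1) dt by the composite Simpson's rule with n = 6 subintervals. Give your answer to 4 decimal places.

113.3333

h = (6 − 2)/6 = 0.666667.
Nodes t₀,…,t₆ = 2, 2.666667, 3.333333, 4, 4.666667, 5.333333, 6.
f(t) = t² + 3t - 1: f₀=9, f₁=14.111111, f₂=20.111111, f₃=27, f₄=34.777778, f₅=43.444444, f₆=53.
(h/3)·[f₀ + 4f₁ + 2f₂ + 4f₃ + 2f₄ + 4f₅ + f₆] = 0.222222·(510) = 113.3333.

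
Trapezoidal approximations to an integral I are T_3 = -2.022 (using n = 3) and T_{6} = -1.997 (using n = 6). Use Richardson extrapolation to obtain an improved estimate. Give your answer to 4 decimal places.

-1.9887

R = (4·T_{6} − T_3) / 3 = (4·(-1.997) − (-2.022))/3 = (-5.966)/3 = -1.9887.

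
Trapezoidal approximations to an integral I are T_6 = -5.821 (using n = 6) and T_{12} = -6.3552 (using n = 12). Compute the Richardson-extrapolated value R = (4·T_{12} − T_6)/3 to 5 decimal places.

-6.53327

R = (4·T_{12} − T_6) / 3 = (4·(-6.3552) − (-5.821))/3 = (-19.5998)/3 = -6.53327.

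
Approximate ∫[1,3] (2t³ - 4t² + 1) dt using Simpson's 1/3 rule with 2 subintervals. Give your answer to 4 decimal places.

h = (3 − 1)/2 = 1.
Nodes t₀,…,t₂ = 1, 2, 3.
f(t) = 2t³ - 4t² + 1: f₀=-1, f₁=1, f₂=19.
(h/3)·[f₀ + 4f₁ + f₂] = 0.333333·(22) = 7.3333.

7.3333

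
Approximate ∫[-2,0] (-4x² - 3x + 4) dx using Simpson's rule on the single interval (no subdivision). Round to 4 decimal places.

S = (b−a)/6 · [f(-2) + 4f(-1) + f(0)] = 0.333333·[(-6) + 4·3 + 4] = 3.3333.

3.3333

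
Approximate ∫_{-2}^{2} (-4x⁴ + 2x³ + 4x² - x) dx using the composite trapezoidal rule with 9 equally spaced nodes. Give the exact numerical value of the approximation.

-34.5

h = (2 − (-2))/8 = 0.5.
Nodes x₀,…,x₈ = -2, -1.5, -1, -0.5, 0, 0.5, 1, 1.5, 2.
f(x) = -4x⁴ + 2x³ + 4x² - x: f₀=-62, f₁=-16.5, f₂=-1, f₃=1, f₄=0, f₅=0.5, f₆=1, f₇=-6, f₈=-34.
(h/2)·[f₀ + 2f₁ + 2f₂ + 2f₃ + 2f₄ + 2f₅ + 2f₆ + 2f₇ + f₈] = 0.25·(-138) = -34.5.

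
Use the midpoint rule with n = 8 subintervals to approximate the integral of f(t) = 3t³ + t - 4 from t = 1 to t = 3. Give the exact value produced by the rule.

55.8125

h = (3 − 1)/8 = 0.25.
Midpoints m₁,…,m₈ = 1.125, 1.375, 1.625, 1.875, 2.125, 2.375, 2.625, 2.875.
f(m₁)=1.396484375, f(m₂)=5.173828125, f(m₃)=10.498046875, f(m₄)=17.650390625, f(m₅)=26.912109375, f(m₆)=38.564453125, f(m₇)=52.888671875, f(m₈)=70.166015625.
h·[f(m₁) + f(m₂) + f(m₃) + f(m₄) + f(m₅) + f(m₆) + f(m₇) + f(m₈)] = 0.25·(223.25) = 55.8125.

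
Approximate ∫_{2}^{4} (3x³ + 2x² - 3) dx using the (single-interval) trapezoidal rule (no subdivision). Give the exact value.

T = (b−a)/2 · [f(2) + f(4)] = 1·[29 + 221] = 250.

250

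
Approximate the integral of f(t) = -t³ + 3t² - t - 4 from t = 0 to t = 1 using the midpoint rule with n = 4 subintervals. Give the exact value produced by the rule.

-3.7578125

h = (1 − 0)/4 = 0.25.
Midpoints m₁,…,m₄ = 0.125, 0.375, 0.625, 0.875.
f(m₁)=-4.080078125, f(m₂)=-4.005859375, f(m₃)=-3.697265625, f(m₄)=-3.248046875.
h·[f(m₁) + f(m₂) + f(m₃) + f(m₄)] = 0.25·(-15.03125) = -3.7578125.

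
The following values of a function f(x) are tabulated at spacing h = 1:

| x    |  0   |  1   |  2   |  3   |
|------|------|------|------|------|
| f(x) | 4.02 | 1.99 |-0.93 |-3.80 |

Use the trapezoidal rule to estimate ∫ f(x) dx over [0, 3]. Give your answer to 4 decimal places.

1.1700

h = 1, n = 3.
(h/2)·[y₀ + 2y₁ + 2y₂ + y₃] = 0.5·(2.34) = 1.1700.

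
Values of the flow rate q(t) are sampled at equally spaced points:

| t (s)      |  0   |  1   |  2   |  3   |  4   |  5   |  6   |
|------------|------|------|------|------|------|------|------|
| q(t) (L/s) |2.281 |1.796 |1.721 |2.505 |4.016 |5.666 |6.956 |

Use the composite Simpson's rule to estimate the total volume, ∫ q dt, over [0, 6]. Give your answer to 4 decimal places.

h = 1, n = 6.
(h/3)·[y₀ + 4y₁ + 2y₂ + 4y₃ + 2y₄ + 4y₅ + y₆] = 0.333333·(60.579) = 20.1930.

20.1930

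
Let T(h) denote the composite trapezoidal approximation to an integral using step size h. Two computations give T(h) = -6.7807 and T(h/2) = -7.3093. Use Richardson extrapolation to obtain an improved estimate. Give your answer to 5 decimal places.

-7.48550

R = (4·T(h/2) − T(h)) / 3 = (4·(-7.3093) − (-6.7807))/3 = (-22.4565)/3 = -7.48550.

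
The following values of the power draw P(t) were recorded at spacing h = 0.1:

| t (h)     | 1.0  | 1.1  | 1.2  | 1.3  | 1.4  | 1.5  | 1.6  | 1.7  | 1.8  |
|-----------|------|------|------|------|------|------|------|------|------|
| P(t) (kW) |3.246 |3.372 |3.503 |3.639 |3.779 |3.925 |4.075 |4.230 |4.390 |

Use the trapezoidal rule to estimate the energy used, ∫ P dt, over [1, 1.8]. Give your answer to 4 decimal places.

3.0341

h = 0.1, n = 8.
(h/2)·[y₀ + 2y₁ + 2y₂ + 2y₃ + 2y₄ + 2y₅ + 2y₆ + 2y₇ + y₈] = 0.05·(60.682) = 3.0341.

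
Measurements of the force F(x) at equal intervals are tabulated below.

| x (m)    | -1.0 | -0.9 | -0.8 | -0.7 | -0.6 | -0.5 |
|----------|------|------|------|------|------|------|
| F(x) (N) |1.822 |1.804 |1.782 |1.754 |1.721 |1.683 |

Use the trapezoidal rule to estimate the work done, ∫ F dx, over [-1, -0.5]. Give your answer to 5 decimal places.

h = 0.1, n = 5.
(h/2)·[y₀ + 2y₁ + 2y₂ + 2y₃ + 2y₄ + y₅] = 0.05·(17.627) = 0.88135.

0.88135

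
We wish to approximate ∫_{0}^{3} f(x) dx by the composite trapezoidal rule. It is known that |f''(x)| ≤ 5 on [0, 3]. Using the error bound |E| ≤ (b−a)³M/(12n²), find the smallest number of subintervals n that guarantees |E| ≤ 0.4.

6

Need 135/(12n²) ≤ 0.4.
n² ≥ 135/(12·0.4) = 28.125 ⇒ n ≥ 5.3033, so the smallest n is 6.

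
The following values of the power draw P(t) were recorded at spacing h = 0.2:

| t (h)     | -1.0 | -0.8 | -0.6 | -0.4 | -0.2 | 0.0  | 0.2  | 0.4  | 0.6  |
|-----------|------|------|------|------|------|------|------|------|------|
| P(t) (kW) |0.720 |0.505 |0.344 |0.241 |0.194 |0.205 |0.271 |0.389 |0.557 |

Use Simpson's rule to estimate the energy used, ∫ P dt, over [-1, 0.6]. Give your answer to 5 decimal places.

h = 0.2, n = 8.
(h/3)·[y₀ + 4y₁ + 2y₂ + 4y₃ + 2y₄ + 4y₅ + 2y₆ + 4y₇ + y₈] = 0.066667·(8.255) = 0.55033.

0.55033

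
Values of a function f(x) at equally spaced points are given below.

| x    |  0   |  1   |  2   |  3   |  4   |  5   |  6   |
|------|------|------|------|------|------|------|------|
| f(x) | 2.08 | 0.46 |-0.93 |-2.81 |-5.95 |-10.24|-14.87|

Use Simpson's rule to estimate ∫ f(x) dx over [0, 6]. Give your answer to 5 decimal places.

h = 1, n = 6.
(h/3)·[y₀ + 4y₁ + 2y₂ + 4y₃ + 2y₄ + 4y₅ + y₆] = 0.333333·(-76.91) = -25.63667.

-25.63667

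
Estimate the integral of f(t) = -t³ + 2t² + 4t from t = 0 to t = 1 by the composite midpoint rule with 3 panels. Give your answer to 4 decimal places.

2.4120

h = (1 − 0)/3 = 0.333333.
Midpoints m₁,…,m₃ = 0.166667, 0.5, 0.833333.
f(m₁)=0.717593, f(m₂)=2.375, f(m₃)=4.143519.
h·[f(m₁) + f(m₂) + f(m₃)] = 0.333333·(7.236111) = 2.4120.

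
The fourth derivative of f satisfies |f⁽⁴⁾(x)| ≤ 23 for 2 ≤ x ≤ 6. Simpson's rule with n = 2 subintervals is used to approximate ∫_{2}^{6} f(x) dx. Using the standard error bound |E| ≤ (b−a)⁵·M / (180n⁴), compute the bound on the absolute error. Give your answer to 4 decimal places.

|E| ≤ (4)⁵·23 / (180·2⁴) = 23552/2880 = 8.1778.

8.1778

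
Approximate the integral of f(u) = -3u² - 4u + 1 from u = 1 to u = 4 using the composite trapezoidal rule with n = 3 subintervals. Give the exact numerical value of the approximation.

h = (4 − 1)/3 = 1.
Nodes u₀,…,u₃ = 1, 2, 3, 4.
f(u) = -3u² - 4u + 1: f₀=-6, f₁=-19, f₂=-38, f₃=-63.
(h/2)·[f₀ + 2f₁ + 2f₂ + f₃] = 0.5·(-183) = -91.5.

-91.5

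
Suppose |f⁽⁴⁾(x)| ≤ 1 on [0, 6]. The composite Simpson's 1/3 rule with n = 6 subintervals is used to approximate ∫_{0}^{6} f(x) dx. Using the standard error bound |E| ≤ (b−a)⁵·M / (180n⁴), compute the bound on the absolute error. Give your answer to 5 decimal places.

0.03333

|E| ≤ (6)⁵·1 / (180·6⁴) = 7776/233280 = 0.03333.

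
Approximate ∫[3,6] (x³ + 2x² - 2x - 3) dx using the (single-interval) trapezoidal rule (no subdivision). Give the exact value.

T = (b−a)/2 · [f(3) + f(6)] = 1.5·[36 + 273] = 463.5.

463.5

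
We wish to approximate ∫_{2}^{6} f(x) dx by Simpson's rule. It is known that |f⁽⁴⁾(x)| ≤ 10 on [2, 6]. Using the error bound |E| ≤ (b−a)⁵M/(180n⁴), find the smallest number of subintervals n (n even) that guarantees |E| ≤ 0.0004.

20

Need 10240/(180n⁴) ≤ 0.0004.
n⁴ ≥ 10240/(180·0.0004) = 142222 ⇒ n ≥ 19.4197, so the smallest even n is 20. (n must be even for Simpson's rule.)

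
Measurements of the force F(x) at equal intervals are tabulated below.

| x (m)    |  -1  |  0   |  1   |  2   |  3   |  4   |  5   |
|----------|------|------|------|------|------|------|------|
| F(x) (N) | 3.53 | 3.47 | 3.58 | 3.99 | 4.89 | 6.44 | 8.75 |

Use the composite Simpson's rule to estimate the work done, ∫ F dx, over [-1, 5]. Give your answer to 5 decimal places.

h = 1, n = 6.
(h/3)·[y₀ + 4y₁ + 2y₂ + 4y₃ + 2y₄ + 4y₅ + y₆] = 0.333333·(84.82) = 28.27333.

28.27333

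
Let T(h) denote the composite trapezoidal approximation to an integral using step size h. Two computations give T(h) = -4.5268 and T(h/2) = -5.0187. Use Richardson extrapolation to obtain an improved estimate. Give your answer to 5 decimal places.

-5.18267

R = (4·T(h/2) − T(h)) / 3 = (4·(-5.0187) − (-4.5268))/3 = (-15.5480)/3 = -5.18267.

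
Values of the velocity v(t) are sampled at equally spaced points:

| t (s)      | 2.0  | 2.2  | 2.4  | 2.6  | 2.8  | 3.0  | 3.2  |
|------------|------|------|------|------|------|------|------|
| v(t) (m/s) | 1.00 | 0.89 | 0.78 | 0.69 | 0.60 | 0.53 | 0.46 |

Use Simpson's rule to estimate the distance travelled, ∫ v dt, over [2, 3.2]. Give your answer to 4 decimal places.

h = 0.2, n = 6.
(h/3)·[y₀ + 4y₁ + 2y₂ + 4y₃ + 2y₄ + 4y₅ + y₆] = 0.066667·(12.66) = 0.8440.

0.8440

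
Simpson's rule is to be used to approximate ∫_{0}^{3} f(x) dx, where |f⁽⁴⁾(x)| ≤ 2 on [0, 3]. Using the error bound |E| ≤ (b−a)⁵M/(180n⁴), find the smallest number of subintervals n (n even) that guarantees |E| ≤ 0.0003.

10

Need 486/(180n⁴) ≤ 0.0003.
n⁴ ≥ 486/(180·0.0003) = 9000 ⇒ n ≥ 9.7400, so the smallest even n is 10. (n must be even for Simpson's rule.)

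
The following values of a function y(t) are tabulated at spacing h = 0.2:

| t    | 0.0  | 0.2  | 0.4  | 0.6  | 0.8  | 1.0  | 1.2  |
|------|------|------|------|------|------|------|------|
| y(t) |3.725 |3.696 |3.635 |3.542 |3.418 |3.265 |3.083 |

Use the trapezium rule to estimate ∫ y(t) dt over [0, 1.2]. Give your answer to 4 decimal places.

4.1920

h = 0.2, n = 6.
(h/2)·[y₀ + 2y₁ + 2y₂ + 2y₃ + 2y₄ + 2y₅ + y₆] = 0.1·(41.920) = 4.1920.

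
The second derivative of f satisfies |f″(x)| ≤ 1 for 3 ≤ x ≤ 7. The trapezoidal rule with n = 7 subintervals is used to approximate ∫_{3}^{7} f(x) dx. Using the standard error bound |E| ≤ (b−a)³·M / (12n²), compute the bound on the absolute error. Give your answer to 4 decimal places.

|E| ≤ (4)³·1 / (12·7²) = 64/588 = 0.1088.

0.1088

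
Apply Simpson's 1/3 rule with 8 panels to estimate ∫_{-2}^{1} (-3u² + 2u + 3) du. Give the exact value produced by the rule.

h = (1 − (-2))/8 = 0.375.
Nodes u₀,…,u₈ = -2, -1.625, -1.25, -0.875, -0.5, -0.125, 0.25, 0.625, 1.
f(u) = -3u² + 2u + 3: f₀=-13, f₁=-8.171875, f₂=-4.1875, f₃=-1.046875, f₄=1.25, f₅=2.703125, f₆=3.3125, f₇=3.078125, f₈=2.
(h/3)·[f₀ + 4f₁ + 2f₂ + 4f₃ + 2f₄ + 4f₅ + 2f₆ + 4f₇ + f₈] = 0.125·(-24) = -3.

-3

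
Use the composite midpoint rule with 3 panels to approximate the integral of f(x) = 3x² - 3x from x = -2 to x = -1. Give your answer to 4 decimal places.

h = (-1 − (-2))/3 = 0.333333.
Midpoints m₁,…,m₃ = -1.833333, -1.5, -1.166667.
f(m₁)=15.583333, f(m₂)=11.25, f(m₃)=7.583333.
h·[f(m₁) + f(m₂) + f(m₃)] = 0.333333·(34.416667) = 11.4722.

11.4722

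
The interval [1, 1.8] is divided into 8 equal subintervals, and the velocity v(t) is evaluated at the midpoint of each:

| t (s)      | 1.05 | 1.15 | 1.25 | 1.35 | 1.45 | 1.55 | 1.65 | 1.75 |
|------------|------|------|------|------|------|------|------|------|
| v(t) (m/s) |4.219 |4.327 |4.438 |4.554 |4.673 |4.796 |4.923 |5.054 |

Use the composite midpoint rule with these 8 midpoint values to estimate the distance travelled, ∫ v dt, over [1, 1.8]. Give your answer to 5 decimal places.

3.69840

h = 0.1, n = 8.
h·[y(m₁) + y(m₂) + y(m₃) + y(m₄) + y(m₅) + y(m₆) + y(m₇) + y(m₈)] = 0.1·(36.984) = 3.69840.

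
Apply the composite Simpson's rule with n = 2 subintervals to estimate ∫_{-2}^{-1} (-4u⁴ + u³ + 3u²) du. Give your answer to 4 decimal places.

h = (-1 − (-2))/2 = 0.5.
Nodes u₀,…,u₂ = -2, -1.5, -1.
f(u) = -4u⁴ + u³ + 3u²: f₀=-60, f₁=-16.875, f₂=-2.
(h/3)·[f₀ + 4f₁ + f₂] = 0.166667·(-129.5) = -21.5833.

-21.5833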